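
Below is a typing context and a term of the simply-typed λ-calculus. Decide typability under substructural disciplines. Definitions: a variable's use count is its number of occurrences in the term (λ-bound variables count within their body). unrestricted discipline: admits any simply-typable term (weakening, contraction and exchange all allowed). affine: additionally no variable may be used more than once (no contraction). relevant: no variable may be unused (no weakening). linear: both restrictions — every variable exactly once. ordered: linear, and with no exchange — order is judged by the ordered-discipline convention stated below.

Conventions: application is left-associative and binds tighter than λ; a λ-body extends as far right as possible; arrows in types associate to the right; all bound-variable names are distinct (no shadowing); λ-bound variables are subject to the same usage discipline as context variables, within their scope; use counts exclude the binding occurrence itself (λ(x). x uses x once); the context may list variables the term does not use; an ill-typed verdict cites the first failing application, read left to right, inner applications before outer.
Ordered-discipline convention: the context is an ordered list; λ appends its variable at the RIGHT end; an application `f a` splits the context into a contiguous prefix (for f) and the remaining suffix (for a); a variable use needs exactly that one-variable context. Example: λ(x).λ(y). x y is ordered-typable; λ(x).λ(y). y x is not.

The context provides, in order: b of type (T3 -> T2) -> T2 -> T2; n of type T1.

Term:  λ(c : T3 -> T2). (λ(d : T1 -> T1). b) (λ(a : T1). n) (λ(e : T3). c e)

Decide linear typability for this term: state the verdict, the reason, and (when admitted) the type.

no — d, a never used (weakening)
counts: b: 1, n: 1, c [bound]: 1, d [bound]: 0, a [bound]: 0, e [bound]: 1
order of uses: b, n, c, e
typing: well-typed — term : (T3 -> T2) -> T2 -> T2
across the five disciplines: ordered ✗, linear ✗, affine ✓, relevant ✗, unrestricted ✓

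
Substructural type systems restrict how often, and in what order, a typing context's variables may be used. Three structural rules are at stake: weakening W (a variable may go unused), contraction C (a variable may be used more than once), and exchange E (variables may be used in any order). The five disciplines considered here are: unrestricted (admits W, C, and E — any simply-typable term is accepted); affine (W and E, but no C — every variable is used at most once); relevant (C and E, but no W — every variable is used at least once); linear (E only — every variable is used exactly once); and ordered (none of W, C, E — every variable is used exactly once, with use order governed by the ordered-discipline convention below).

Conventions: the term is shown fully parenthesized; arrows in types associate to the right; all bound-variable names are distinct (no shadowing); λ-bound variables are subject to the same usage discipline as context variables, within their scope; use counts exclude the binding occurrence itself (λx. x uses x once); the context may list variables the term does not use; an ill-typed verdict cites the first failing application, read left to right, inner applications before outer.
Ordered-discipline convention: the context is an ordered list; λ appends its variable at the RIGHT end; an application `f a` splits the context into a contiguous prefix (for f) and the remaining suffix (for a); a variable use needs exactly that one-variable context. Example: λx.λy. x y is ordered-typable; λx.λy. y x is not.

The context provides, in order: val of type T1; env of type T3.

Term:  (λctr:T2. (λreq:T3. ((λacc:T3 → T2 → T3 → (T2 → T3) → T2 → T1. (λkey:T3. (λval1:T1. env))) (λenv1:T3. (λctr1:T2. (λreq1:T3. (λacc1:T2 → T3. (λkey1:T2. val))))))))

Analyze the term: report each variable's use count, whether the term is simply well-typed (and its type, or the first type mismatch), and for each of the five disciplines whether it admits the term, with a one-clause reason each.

usage: val: 1×; env: 1×; ctr (bound): 0×; req (bound): 0×; acc (bound): 0×; key (bound): 0×; val1 (bound): 0×; env1 (bound): 0×; ctr1 (bound): 0×; req1 (bound): 0×; acc1 (bound): 0×; key1 (bound): 0×
uses in reading order: env, val
typing: well-typed at T2 → T3 → T3 → T1 → T3
ordered: ✗ — ctr, req, acc, key, val1, env1, ctr1, req1, acc1, key1 never used (weakening)
linear: ✗ — ctr, req, acc, key, val1, env1, ctr1, req1, acc1, key1 never used (weakening)
affine: ✓ — none of val, env, ctr, req, acc, key, val1, env1, ctr1, req1, acc1, key1 used more than once
relevant: ✗ — ctr, req, acc, key, val1, env1, ctr1, req1, acc1, key1 never used (weakening)
unrestricted: ✓ — type-checks (T2 → T3 → T3 → T1 → T3) and nothing is barred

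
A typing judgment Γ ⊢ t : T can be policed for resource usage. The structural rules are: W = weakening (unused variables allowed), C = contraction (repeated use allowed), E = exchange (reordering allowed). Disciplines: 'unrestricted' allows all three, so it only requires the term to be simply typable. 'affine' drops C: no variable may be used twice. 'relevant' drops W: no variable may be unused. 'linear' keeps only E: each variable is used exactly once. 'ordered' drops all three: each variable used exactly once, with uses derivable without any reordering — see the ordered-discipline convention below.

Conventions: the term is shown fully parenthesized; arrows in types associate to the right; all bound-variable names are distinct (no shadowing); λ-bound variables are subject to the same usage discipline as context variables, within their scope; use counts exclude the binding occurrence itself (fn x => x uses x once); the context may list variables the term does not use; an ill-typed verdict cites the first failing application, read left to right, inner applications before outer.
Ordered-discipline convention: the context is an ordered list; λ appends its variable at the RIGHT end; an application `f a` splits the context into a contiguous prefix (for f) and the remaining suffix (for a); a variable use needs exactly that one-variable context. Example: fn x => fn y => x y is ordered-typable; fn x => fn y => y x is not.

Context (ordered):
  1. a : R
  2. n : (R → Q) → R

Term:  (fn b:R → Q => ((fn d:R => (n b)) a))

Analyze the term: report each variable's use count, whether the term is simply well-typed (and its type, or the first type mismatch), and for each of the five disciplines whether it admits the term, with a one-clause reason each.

counts: a: 1×, n: 1×, b (bound): 1×, d (bound): 0×
order of uses: n, b, a
typing: well-typed — term : (R → Q) → R
ordered: ✗ — d left unused
linear: ✗ — d left unused
affine: ✓ — none of a, n, b, d used more than once
relevant: ✗ — d left unused
unrestricted: ✓ — typability at (R → Q) → R is all that's needed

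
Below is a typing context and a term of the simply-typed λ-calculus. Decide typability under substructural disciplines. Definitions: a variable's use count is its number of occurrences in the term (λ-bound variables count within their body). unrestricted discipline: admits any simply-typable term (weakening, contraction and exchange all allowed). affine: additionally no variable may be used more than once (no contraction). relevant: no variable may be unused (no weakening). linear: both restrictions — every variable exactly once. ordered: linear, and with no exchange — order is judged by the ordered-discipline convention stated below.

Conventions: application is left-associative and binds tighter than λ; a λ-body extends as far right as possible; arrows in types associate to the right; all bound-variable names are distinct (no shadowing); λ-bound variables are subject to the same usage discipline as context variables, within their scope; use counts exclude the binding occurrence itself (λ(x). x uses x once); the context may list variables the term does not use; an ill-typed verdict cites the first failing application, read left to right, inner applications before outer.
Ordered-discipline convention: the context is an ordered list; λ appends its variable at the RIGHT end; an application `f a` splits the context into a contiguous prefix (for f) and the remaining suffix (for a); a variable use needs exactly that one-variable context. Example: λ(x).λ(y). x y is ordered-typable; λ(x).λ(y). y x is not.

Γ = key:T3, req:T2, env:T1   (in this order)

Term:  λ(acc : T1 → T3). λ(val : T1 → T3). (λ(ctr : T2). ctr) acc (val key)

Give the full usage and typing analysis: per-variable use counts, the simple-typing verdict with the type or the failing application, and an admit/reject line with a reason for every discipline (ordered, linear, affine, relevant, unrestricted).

usage: key: 1×; req: 0×; env: 0×; acc (λ-bound): 1×; val (λ-bound): 1×; ctr (λ-bound): 1×
left-to-right use order: ctr, acc, val, key
typing: ill-typed: an application expects T2 but receives T1 → T3
ordered ✗ (fails simple typing)
linear ✗ (a type mismatch blocks all five)
affine ✗ (the type mismatch rejects it)
relevant ✗ (not simply typable)
unrestricted ✗ (fails simple typing)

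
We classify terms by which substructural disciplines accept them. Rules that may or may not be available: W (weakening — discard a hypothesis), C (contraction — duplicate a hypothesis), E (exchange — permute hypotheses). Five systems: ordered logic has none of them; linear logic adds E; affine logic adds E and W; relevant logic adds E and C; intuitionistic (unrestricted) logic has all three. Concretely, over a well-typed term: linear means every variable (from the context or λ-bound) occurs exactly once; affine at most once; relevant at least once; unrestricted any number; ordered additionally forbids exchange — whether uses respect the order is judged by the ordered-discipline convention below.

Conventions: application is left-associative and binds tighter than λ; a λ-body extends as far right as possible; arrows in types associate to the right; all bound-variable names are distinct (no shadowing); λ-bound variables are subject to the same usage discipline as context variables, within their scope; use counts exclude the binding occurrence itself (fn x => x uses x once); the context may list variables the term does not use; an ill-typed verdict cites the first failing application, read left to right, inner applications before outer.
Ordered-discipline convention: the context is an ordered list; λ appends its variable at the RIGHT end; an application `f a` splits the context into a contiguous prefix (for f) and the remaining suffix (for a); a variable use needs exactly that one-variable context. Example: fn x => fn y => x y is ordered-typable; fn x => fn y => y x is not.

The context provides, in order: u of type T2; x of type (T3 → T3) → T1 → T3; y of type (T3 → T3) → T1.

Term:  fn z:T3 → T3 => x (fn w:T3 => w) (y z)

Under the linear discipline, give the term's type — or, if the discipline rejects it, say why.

not well-typed under linear — unused: u — weakening required
counts: u: 0; x: 1; y: 1; z (λ-bound): 1; w (λ-bound): 1
uses in reading order: x, w, y, z
typing: the term checks, with type (T3 → T3) → T3
per-discipline verdicts: ordered ✗, linear ✗, affine ✓, relevant ✗, unrestricted ✓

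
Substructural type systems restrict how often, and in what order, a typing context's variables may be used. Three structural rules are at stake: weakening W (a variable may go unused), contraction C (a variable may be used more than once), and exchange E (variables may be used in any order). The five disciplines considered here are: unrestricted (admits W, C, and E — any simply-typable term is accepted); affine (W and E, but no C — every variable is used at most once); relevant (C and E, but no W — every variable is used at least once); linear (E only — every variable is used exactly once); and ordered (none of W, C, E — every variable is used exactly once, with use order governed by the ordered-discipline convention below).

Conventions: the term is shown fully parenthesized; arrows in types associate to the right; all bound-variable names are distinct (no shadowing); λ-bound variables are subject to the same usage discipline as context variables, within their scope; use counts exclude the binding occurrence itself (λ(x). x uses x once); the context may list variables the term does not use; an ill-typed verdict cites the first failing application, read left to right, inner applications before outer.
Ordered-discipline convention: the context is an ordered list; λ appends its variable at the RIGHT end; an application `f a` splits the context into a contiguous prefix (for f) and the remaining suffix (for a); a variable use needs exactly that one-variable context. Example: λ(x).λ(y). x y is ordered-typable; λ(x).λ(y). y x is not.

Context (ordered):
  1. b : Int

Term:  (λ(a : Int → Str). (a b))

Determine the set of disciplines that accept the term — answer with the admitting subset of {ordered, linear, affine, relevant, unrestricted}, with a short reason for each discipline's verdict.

admitted by: linear, affine, relevant, unrestricted
variable uses: b=1, a [bound]=1
order of uses: a, b
typing: well-typed — term : (Int → Str) → Str
ordered ✗ (no contiguous prefix/suffix split fits a, b)
linear ✓ (each of b, a used exactly once)
affine ✓ (at most one use each (b, a))
relevant ✓ (every one of b, a appears)
unrestricted ✓ (well-typed at (Int → Str) → Str; no restrictions here)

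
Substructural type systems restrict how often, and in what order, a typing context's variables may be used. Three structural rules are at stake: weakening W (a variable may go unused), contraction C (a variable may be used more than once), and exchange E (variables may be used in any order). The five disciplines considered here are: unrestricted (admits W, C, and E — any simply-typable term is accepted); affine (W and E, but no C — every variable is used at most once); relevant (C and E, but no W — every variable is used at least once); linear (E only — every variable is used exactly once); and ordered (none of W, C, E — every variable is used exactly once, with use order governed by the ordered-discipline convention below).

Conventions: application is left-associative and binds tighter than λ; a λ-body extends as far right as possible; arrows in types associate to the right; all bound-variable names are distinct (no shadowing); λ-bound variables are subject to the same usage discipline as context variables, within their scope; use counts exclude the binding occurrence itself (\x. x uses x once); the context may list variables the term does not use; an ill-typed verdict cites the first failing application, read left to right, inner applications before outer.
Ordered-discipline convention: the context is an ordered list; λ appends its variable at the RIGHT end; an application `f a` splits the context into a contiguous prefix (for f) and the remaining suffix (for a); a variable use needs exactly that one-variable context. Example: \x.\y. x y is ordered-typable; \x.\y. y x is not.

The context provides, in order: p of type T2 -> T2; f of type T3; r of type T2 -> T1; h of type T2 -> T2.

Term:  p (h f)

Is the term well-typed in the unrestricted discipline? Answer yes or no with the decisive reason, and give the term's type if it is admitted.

no — the type mismatch rejects it
use counts: p: 1; f: 1; r: 0; h: 1
use order (left to right): p, h, f
typing: ill-typed: a function awaiting T2 gets T3
all disciplines: ordered ✗ | linear ✗ | affine ✗ | relevant ✗ | unrestricted ✗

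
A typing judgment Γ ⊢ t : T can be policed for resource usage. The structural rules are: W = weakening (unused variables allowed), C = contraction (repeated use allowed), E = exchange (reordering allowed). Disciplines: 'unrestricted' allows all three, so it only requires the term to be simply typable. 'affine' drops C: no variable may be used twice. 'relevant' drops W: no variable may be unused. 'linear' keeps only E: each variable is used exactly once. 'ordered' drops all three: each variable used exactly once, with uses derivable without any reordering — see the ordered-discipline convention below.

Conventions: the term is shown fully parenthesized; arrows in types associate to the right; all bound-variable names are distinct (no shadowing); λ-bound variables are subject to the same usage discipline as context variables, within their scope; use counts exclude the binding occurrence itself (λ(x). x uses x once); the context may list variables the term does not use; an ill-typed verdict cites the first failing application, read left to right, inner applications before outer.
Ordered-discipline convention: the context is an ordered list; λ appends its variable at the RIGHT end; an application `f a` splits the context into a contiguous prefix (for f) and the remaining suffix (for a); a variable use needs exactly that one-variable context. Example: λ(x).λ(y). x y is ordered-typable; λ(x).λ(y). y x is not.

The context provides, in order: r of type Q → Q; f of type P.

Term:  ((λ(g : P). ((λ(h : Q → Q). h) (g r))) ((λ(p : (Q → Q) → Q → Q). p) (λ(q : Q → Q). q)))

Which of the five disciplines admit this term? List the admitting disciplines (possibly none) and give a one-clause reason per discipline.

accepted by: none
usage: r: 1×; f: 0×; g (bound): 1×; h (bound): 1×; p (bound): 1×; q (bound): 1×
uses in reading order: h, g, r, p, q
typing: ill-typed: non-function type P applied to an argument
ordered: ✗ — the type mismatch rejects it
linear: ✗ — not simply typable
affine: ✗ — fails simple typing
relevant: ✗ — a type mismatch blocks all five
unrestricted: ✗ — the type mismatch rejects it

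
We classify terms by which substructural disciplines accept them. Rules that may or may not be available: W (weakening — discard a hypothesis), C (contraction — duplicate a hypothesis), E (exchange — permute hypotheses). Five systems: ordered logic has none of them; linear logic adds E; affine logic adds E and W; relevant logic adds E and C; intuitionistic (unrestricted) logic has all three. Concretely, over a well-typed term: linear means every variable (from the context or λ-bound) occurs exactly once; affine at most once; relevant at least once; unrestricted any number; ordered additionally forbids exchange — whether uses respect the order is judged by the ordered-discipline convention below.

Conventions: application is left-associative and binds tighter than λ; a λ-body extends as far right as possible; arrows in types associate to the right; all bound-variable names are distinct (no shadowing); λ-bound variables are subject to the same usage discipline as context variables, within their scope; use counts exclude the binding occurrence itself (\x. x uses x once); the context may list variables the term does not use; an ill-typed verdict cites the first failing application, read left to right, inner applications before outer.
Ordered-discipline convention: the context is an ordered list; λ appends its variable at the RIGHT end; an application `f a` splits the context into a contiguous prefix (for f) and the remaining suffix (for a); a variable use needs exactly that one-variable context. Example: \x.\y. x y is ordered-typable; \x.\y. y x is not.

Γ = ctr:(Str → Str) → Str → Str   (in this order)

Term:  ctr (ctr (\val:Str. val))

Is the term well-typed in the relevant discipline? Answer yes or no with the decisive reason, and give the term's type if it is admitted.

yes — none of ctr, val goes unused; term : Str → Str
variable uses: ctr ×2; val (λ-bound) ×1
use order (left to right): ctr, ctr, val
typing: the term checks, with type Str → Str
all disciplines: ordered ✗, linear ✗, affine ✗, relevant ✓, unrestricted ✓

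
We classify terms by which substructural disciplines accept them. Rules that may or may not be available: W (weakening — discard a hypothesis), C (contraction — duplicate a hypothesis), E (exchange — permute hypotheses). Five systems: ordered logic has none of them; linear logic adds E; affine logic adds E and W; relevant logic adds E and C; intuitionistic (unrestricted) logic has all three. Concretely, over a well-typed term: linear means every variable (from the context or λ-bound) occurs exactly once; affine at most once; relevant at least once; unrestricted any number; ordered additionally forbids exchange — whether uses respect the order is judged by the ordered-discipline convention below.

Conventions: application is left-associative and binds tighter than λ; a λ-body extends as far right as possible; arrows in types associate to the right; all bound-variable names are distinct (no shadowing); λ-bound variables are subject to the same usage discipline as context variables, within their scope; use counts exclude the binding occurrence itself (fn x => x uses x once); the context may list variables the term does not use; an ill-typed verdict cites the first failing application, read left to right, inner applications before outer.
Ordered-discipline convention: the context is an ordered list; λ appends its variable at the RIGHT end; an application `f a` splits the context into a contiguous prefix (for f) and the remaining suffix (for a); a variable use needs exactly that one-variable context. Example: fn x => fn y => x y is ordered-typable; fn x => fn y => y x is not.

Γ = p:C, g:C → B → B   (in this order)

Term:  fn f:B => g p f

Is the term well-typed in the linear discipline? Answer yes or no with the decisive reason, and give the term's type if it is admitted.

yes — single use per variable (p, g, f); term : B → B
counts: p=1, g=1, f [bound]=1
uses in reading order: g, p, f
typing: well-typed at B → B
per-discipline verdicts: ordered ✗ | linear ✓ | affine ✓ | relevant ✓ | unrestricted ✓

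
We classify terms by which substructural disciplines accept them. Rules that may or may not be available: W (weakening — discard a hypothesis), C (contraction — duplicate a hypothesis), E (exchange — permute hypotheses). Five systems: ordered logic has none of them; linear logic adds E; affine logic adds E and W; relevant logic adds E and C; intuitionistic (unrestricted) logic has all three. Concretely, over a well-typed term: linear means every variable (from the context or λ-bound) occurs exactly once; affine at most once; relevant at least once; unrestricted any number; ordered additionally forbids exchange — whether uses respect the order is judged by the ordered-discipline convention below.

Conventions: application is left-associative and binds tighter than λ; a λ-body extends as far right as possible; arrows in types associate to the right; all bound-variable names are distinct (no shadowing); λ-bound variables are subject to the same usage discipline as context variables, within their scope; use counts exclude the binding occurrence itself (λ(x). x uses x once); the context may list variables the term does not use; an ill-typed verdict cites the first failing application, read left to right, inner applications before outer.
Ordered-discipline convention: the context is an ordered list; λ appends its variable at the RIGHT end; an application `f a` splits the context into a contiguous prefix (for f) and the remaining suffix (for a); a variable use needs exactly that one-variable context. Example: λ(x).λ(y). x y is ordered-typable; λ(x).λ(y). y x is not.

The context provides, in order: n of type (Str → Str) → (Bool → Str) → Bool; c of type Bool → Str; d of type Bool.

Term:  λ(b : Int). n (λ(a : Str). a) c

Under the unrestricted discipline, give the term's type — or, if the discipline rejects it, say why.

term : Int → Bool
counts: n=1; c=1; d=0; b [bound]=0; a [bound]=1
uses in reading order: n, a, c
typing: the term checks, with type Int → Bool
per-discipline verdicts: ordered ✗; linear ✗; affine ✓; relevant ✗; unrestricted ✓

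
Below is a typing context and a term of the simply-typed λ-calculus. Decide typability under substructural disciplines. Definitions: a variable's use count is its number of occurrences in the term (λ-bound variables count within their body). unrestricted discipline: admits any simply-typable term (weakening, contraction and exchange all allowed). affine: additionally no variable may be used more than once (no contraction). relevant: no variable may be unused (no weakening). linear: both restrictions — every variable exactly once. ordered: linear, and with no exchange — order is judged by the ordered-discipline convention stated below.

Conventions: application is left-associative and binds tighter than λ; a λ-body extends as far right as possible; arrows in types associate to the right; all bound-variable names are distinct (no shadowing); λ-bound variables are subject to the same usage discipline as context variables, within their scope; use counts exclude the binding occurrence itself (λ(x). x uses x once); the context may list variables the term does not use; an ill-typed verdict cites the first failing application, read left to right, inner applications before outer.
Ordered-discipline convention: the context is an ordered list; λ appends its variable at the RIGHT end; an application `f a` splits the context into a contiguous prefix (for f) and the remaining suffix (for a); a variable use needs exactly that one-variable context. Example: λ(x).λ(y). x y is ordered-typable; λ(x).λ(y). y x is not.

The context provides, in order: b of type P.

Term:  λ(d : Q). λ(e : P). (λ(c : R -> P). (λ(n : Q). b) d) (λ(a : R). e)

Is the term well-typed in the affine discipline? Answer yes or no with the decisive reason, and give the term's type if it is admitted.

yes — b, d, e, c, n, a: no repeats, contraction unneeded; term : Q -> P -> P
usage: b ×1, d (λ-bound) ×1, e (λ-bound) ×1, c (λ-bound) ×0, n (λ-bound) ×0, a (λ-bound) ×0
left-to-right use order: b, d, e
typing: ✓ — Q -> P -> P
across the five disciplines: ordered ✗, linear ✗, affine ✓, relevant ✗, unrestricted ✓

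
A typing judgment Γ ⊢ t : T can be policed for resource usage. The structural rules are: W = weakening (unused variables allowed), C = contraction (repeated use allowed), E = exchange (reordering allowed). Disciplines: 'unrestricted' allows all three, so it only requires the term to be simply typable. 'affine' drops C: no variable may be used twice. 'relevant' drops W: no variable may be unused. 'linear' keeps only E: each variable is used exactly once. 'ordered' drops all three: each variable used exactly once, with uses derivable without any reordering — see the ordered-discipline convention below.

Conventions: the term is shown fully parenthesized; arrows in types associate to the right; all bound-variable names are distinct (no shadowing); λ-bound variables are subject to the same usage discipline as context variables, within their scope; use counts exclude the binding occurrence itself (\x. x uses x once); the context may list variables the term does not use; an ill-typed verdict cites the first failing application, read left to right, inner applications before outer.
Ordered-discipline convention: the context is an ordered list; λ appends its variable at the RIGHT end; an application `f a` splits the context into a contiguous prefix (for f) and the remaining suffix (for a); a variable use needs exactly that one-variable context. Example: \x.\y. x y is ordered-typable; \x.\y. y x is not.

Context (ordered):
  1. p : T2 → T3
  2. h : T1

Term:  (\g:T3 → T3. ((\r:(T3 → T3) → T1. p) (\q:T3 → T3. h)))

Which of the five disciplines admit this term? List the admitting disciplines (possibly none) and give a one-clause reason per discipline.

admitted by: affine, unrestricted
counts: p: 1×, h: 1×, g [bound]: 0×, r [bound]: 0×, q [bound]: 0×
use order (left to right): p, h
typing: the term checks, with type (T3 → T3) → T2 → T3
ordered: ✗ — needs weakening: g, r, q unused
linear: ✗ — needs weakening: g, r, q unused
affine: ✓ — none of p, h, g, r, q used more than once
relevant: ✗ — needs weakening: g, r, q unused
unrestricted: ✓ — typability at (T3 → T3) → T2 → T3 is all that's needed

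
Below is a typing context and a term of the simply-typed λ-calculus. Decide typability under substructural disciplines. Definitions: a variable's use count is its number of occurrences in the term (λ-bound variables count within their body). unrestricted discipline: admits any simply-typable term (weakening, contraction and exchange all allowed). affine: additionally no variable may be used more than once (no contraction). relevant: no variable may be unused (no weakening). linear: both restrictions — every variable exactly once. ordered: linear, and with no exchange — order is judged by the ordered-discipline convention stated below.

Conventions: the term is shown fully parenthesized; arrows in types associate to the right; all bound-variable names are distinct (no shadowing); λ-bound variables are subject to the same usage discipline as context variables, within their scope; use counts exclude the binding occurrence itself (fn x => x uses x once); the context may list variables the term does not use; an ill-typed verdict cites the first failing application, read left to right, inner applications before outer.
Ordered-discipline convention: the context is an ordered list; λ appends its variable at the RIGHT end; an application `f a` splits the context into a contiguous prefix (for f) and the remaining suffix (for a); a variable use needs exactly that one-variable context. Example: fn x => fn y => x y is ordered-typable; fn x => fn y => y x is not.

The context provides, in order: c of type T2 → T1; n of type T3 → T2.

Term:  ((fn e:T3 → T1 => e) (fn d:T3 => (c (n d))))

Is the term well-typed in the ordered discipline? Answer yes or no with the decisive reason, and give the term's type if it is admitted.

yes — single-use (c, n, e, d), ordered derivation ok; term : T3 → T1
usage: c ×1, n ×1, e (bound) ×1, d (bound) ×1
left-to-right use order: e, c, n, d
typing: the term checks, with type T3 → T1
across the five disciplines: ordered ✓ | linear ✓ | affine ✓ | relevant ✓ | unrestricted ✓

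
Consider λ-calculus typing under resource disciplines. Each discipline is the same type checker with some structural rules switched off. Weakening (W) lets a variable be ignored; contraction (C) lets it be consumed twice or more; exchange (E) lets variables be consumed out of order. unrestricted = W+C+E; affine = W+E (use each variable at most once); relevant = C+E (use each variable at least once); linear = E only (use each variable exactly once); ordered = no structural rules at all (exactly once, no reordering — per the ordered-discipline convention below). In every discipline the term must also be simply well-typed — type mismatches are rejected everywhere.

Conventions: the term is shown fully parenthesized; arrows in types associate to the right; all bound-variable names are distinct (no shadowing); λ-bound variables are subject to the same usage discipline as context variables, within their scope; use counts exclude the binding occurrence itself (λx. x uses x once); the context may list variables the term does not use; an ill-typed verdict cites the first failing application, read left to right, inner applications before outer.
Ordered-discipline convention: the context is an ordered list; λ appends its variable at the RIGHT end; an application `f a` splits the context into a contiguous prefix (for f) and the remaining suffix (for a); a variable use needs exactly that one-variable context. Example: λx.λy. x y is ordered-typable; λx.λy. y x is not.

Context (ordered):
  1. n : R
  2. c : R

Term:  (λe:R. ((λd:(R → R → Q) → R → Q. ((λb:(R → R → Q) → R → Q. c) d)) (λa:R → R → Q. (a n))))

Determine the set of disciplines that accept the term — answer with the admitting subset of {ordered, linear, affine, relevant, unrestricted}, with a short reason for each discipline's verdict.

admitted by: affine, unrestricted
use counts: n=1, c=1, e (λ-bound)=0, d (λ-bound)=1, b (λ-bound)=0, a (λ-bound)=1
left-to-right use order: c, d, a, n
typing: well-typed — term : R → R
ordered ✗ (e, b left unused)
linear ✗ (e, b left unused)
affine ✓ (at most one use each (n, c, e, d, b, a))
relevant ✗ (e, b left unused)
unrestricted ✓ (type-checks (R → R) and nothing is barred)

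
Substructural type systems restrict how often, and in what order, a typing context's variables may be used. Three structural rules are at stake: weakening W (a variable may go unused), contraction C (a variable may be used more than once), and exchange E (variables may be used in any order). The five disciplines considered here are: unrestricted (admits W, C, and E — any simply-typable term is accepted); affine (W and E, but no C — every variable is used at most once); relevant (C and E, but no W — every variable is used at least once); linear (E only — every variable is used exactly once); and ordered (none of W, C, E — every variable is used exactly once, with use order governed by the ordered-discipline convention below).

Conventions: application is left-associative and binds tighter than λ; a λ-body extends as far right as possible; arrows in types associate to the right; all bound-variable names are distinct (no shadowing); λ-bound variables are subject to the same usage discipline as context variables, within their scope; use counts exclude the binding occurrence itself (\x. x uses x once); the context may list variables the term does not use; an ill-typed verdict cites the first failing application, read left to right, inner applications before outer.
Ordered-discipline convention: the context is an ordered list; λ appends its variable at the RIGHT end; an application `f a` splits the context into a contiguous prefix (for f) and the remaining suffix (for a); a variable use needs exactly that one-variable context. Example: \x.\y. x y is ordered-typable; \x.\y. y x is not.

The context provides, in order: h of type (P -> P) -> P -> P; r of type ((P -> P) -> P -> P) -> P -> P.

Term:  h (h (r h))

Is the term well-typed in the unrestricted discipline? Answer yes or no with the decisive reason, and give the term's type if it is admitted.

yes — typability at P -> P is all that's needed; term : P -> P
usage: h: 3×; r: 1×
use order (left to right): h, h, r, h
typing: ✓ — P -> P
per-discipline verdicts: ordered ✗ | linear ✗ | affine ✗ | relevant ✓ | unrestricted ✓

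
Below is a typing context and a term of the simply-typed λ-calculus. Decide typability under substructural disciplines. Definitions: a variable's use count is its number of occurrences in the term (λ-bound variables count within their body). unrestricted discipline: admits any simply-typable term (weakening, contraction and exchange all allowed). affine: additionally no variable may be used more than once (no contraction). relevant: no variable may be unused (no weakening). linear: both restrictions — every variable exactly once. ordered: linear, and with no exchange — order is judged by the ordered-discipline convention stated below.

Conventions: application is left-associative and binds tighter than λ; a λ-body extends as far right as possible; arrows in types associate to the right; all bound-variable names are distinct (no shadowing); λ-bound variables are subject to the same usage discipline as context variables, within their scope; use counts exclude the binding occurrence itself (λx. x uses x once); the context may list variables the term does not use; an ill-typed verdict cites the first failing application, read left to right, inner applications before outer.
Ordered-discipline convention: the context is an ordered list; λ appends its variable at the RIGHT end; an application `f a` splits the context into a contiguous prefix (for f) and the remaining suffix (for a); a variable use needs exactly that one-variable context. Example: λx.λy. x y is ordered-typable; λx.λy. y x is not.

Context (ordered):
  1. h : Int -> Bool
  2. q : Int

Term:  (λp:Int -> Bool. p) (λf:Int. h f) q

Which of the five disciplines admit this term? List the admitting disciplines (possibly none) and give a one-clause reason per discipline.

admitted by: ordered, linear, affine, relevant, unrestricted
counts: h ×1; q ×1; p (bound) ×1; f (bound) ×1
use order (left to right): p, h, f, q
typing: well-typed at Bool
ordered: ✓ — one use each (h, q, p, f); ordered split holds
linear: ✓ — exactly-once usage across h, q, p, f
affine: ✓ — at most one use each (h, q, p, f)
relevant: ✓ — none of h, q, p, f goes unused
unrestricted: ✓ — simply typable at Bool; W, C, E all held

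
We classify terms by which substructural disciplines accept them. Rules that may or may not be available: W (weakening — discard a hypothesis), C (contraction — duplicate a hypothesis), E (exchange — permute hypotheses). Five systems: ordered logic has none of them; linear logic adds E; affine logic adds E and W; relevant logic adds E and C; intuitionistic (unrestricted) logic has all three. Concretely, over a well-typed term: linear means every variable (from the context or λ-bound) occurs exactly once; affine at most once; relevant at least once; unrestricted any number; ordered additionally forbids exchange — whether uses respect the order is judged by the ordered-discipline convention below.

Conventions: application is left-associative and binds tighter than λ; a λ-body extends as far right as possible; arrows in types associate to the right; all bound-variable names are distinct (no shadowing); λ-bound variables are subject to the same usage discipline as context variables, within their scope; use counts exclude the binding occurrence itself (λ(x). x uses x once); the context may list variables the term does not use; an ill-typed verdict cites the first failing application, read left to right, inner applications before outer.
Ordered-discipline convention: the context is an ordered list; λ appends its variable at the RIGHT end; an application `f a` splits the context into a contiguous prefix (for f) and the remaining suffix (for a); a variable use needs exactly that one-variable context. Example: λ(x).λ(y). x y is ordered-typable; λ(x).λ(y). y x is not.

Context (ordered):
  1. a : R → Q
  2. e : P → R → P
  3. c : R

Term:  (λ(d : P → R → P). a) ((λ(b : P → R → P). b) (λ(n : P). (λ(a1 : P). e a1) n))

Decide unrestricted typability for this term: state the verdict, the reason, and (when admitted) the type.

yes — well-typed at R → Q; no restrictions here; term : R → Q
usage: a: 1×; e: 1×; c: 0×; d (λ-bound): 0×; b (λ-bound): 1×; n (λ-bound): 1×; a1 (λ-bound): 1×
left-to-right use order: a, b, e, a1, n
typing: the term checks, with type R → Q
per-discipline verdicts: ordered ✗ | linear ✗ | affine ✓ | relevant ✗ | unrestricted ✓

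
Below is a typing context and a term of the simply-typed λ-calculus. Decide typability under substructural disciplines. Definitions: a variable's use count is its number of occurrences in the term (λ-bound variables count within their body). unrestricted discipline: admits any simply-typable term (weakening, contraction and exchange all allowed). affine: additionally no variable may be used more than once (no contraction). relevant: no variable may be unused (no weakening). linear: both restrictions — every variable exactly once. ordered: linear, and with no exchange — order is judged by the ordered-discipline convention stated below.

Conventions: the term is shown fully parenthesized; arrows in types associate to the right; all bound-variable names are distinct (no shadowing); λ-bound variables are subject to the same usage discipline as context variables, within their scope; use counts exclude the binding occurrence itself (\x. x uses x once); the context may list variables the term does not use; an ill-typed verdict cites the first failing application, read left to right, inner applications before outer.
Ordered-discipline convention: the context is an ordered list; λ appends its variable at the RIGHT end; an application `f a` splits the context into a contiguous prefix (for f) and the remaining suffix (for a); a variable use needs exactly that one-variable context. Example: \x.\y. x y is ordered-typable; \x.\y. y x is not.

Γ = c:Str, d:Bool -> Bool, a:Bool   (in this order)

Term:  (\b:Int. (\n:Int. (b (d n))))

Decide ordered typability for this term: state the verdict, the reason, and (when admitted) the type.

no — fails simple typing
variable uses: c: 0×, d: 1×, a: 0×, b [bound]: 1×, n [bound]: 1×
uses in reading order: b, d, n
typing: ill-typed: a function awaiting Bool gets Int
per-discipline verdicts: ordered ✗, linear ✗, affine ✗, relevant ✗, unrestricted ✗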